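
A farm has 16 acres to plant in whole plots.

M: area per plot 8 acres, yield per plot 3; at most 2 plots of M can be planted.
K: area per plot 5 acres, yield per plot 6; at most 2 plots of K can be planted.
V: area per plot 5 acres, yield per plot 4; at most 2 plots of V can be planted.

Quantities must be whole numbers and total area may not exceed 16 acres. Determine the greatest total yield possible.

This is a bounded integer knapsack.
K has the best ratio (6/5); taking only K gives at most 2×6 = 12 (stopped by the supply cap of 2).
Mixing does better — 2×K and 1×V: area 15 ≤ 16, yield 2·6 + 1·4 = 16.

16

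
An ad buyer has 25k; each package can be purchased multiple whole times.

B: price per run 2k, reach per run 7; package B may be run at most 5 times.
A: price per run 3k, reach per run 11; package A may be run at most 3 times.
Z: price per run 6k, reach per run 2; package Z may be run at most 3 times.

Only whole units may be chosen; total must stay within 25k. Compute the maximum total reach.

This is a bounded integer knapsack.
5×B, 3×A, and 1×Z: price 25 ≤ 25, reach 5·7 + 3·11 + 1·2 = 70.
5×B and 3×A: price 19 ≤ 25, reach 5·7 + 3·11 = 68.
Best is 70.

70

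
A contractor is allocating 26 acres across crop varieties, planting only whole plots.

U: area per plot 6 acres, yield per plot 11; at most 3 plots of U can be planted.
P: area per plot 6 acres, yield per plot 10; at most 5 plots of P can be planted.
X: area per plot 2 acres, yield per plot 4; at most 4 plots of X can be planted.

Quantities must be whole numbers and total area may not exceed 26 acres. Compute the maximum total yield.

Take 3×U and 4×X: area 26 ≤ 26, yield 3·11 + 4·4 = 49.
X has the best ratio (4/2) and is taken to its limit of 4; remaining capacity is filled optimally with the others.

49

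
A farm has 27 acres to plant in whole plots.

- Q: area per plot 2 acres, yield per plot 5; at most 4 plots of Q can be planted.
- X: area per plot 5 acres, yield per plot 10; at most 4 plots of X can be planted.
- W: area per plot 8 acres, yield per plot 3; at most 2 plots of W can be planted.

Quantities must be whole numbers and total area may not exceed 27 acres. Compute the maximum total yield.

55

This is a bounded integer knapsack.
Take 3×Q and 4×X: area 26 ≤ 27, yield 3·5 + 4·10 = 55.
No other integer combination yields more.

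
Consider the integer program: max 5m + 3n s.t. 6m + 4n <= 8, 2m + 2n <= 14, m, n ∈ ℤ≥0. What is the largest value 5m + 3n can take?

6

Relaxing integrality, the LP optimum is 6.67 at (m,n) = (1.33, 0), which is not an integer point.
(m,n)=(0,2): 6·0+4·2=8≤8, 2·0+2·2=4≤14, objective 6.
(m,n)=(1,0): 6·1+4·0=6≤8, 2·1+2·0=2≤14, objective 5.
(m,n)=(0,1): 6·0+4·1=4≤8, 2·0+2·1=2≤14, objective 3.
Maximum is 6 at (m,n)=(0,2).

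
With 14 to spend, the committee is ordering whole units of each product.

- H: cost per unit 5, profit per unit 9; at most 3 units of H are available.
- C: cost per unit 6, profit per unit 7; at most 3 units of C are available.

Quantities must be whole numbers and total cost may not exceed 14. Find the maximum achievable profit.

1×H and 1×C: cost 11 ≤ 14, profit 1·9 + 1·7 = 16.
2×H: cost 10 ≤ 14, profit 2·9 = 18.
Best is 18.

18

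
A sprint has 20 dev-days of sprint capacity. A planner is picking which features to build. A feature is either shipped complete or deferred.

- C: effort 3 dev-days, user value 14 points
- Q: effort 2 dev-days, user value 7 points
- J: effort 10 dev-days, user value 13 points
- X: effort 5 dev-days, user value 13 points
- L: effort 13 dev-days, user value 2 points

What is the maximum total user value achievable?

Treat it as a binary knapsack problem.
C + J + X: effort 3 + 10 + 5 = 18 ≤ 20, user value 14 + 13 + 13 = 40.
C + Q + J + X: effort 3 + 2 + 10 + 5 = 20 ≤ 20, user value 14 + 7 + 13 + 13 = 47.
Best is C, Q, J, and X with total user value 47.

47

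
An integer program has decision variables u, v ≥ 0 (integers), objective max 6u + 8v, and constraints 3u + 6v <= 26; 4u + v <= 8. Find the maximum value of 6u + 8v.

(u,v)=(0,4) is feasible, giving 32.
(u,v)=(1,3) is feasible, giving 30.
(u,v)=(0,3) is feasible, giving 24.
The best lattice point is (0,4), giving 32.

32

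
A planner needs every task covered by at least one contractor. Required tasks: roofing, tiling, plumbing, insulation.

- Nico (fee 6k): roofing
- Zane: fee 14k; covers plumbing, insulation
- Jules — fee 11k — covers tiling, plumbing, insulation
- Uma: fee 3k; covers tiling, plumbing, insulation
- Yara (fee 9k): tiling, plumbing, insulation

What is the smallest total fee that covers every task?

9

Choose Nico and Uma: together they cover roofing, tiling, plumbing, insulation — every task.
Total fee: 6 + 3 = 9.
No cover costs less than 9.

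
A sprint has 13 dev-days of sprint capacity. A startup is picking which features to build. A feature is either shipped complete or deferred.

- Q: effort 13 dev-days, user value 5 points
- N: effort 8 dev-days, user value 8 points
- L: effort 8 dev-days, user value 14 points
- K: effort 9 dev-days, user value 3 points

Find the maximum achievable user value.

Allowing fractional choices, the relaxed optimum would be about 19.0, but features are indivisible.
N: effort 8 ≤ 13, user value 8.
L: effort 8 ≤ 13, user value 14.
Best is L with total user value 14.

14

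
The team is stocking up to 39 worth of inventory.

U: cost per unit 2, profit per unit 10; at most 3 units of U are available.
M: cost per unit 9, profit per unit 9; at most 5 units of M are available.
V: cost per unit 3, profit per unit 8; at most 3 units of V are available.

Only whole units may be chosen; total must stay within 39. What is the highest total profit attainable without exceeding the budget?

73

U has the best ratio (10/2); taking only U gives at most 3×10 = 30 (stopped by the supply cap of 3).
Mixing does better — 3×U, 3×M, and 2×V: cost 39 ≤ 39, profit 3·10 + 3·9 + 2·8 = 73.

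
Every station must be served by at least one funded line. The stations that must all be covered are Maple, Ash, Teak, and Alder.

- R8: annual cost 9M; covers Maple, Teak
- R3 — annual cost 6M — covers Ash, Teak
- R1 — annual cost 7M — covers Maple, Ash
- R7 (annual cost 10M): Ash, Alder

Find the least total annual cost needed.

The greedy cost-per-new-station heuristic would pick R3, R1, and R7 for 23, but a cheaper cover exists.
Choose R8 and R7: together they cover Maple, Ash, Teak, Alder — every station.
Total annual cost: 9 + 10 = 19.
No cover costs less than 19.

19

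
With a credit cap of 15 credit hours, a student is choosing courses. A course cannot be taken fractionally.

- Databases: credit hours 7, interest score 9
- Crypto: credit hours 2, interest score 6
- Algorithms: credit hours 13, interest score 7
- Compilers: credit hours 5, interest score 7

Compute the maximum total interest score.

22

Databases + Crypto + Compilers: credit hours 7 + 2 + 5 = 14 ≤ 15, interest score 9 + 6 + 7 = 22.
Databases + Crypto: credit hours 7 + 2 = 9 ≤ 15, interest score 9 + 6 = 15.
Databases + Compilers: credit hours 7 + 5 = 12 ≤ 15, interest score 9 + 7 = 16.
Best is Databases, Crypto, and Compilers with total interest score 22.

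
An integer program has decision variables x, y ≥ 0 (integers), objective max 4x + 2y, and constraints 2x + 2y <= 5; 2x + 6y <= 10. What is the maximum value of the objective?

8

(x,y)=(2,0) is feasible, giving 8.
(x,y)=(1,1) is feasible, giving 6.
The best lattice point is (2,0), giving 8.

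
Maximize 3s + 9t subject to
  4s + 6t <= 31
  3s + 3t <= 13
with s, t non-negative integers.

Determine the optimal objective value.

36

(s,t)=(0,4) is feasible, giving 36.
(s,t)=(1,3) is feasible, giving 30.
(s,t)=(0,3) is feasible, giving 27.
No feasible integer point exceeds 36.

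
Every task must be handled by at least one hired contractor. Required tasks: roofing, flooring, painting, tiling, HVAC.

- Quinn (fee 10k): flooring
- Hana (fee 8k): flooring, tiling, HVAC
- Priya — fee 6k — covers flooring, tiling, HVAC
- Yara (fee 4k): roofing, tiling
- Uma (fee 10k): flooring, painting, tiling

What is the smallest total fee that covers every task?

Choose Priya, Yara, and Uma: together they cover roofing, flooring, painting, tiling, HVAC — every task.
Total fee: 6 + 4 + 10 = 20.
No cover costs less than 20.

20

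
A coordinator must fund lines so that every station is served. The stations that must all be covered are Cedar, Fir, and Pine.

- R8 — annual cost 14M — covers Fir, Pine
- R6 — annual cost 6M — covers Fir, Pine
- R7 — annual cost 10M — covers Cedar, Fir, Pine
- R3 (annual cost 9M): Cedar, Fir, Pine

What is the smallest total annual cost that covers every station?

R3 alone covers Cedar, Fir, Pine — every station.
Total annual cost: 9.

9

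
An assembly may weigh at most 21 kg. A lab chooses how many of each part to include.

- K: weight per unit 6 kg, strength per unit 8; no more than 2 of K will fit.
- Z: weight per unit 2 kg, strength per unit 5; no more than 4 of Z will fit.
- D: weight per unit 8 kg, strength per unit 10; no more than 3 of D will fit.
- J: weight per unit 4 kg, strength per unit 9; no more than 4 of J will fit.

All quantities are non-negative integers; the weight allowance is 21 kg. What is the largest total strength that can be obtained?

4×Z and 3×J: weight 20 ≤ 21, strength 4·5 + 3·9 = 47.
2×Z and 4×J: weight 20 ≤ 21, strength 2·5 + 4·9 = 46.
Best is 47.

47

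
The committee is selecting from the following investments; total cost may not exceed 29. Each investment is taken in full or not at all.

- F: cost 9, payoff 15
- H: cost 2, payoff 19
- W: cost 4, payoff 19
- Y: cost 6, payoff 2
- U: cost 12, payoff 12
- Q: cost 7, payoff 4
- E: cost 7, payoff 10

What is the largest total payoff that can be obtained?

Take F, H, W, Q, and E: cost 9 + 2 + 4 + 7 + 7 = 29 ≤ 29, payoff 15 + 19 + 19 + 4 + 10 = 67.
No other feasible combination does better.

67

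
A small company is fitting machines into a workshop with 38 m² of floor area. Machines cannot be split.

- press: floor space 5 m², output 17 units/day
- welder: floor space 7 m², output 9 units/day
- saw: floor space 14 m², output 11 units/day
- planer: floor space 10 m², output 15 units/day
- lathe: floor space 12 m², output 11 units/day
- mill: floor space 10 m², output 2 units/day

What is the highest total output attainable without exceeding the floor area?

Take press, welder, planer, and lathe: floor space 5 + 7 + 10 + 12 = 34 ≤ 38, output 17 + 9 + 15 + 11 = 52.
No feasible combination exceeds this.

52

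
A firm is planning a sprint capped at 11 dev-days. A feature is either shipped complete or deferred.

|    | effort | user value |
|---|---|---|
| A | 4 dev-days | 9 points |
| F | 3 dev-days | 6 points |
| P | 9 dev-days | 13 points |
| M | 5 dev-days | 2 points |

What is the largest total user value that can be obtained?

P: effort 9 ≤ 11, user value 13.
A + F: effort 4 + 3 = 7 ≤ 11, user value 9 + 6 = 15.
A + M: effort 4 + 5 = 9 ≤ 11, user value 9 + 2 = 11.
Best is A and F with total user value 15.

15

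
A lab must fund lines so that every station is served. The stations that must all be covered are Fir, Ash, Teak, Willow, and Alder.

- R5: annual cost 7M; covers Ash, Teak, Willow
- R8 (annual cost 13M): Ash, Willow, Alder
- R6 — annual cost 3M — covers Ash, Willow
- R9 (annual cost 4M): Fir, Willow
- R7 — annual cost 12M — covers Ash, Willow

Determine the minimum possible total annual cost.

24

Choose R5, R8, and R9: together they cover Fir, Ash, Teak, Willow, Alder — every station.
Total annual cost: 7 + 13 + 4 = 24.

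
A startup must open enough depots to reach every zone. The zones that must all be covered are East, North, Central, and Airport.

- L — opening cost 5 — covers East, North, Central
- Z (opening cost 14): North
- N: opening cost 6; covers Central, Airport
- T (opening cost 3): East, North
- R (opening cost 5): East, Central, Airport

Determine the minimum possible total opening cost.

Choose T and R: together they cover East, North, Central, Airport — every zone.
Total opening cost: 3 + 5 = 8.
No cover costs less than 8.

8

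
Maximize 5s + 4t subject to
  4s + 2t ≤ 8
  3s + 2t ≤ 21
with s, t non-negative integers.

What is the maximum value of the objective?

(s,t)=(0,4): 4·0+2·4=8≤8, 3·0+2·4=8≤21, objective 16.
(s,t)=(0,3): 4·0+2·3=6≤8, 3·0+2·3=6≤21, objective 12.
No feasible integer point exceeds 16.

16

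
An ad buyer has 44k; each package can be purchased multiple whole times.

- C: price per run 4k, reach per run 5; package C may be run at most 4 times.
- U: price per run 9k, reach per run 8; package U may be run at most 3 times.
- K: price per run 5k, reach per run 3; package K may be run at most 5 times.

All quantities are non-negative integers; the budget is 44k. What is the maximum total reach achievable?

44

This is a bounded integer knapsack.
C has the best ratio (5/4); taking only C gives at most 4×5 = 20 (stopped by the supply cap of 4).
Mixing does better — 4×C and 3×U: price 43 ≤ 44, reach 4·5 + 3·8 = 44.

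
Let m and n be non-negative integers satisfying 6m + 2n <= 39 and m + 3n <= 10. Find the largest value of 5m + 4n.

The continuous relaxation peaks at (6.06, 1.31) with value 35.56; rounding to a feasible lattice point costs some objective.
(m,n)=(6,1): 6·6+2·1=38≤39, 1·6+3·1=9≤10, objective 34.
(m,n)=(6,0): 6·6+2·0=36≤39, 1·6+3·0=6≤10, objective 30.
(m,n)=(5,1): 6·5+2·1=32≤39, 1·5+3·1=8≤10, objective 29.
The best lattice point is (6,1), giving 34.

34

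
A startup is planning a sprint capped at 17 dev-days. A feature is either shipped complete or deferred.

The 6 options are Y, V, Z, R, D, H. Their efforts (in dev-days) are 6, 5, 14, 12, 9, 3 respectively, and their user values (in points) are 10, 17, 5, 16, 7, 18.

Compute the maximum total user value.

V + D + H: effort 5 + 9 + 3 = 17 ≤ 17, user value 17 + 7 + 18 = 42.
Y + V + H: effort 6 + 5 + 3 = 14 ≤ 17, user value 10 + 17 + 18 = 45.
Best is Y, V, and H with total user value 45.

45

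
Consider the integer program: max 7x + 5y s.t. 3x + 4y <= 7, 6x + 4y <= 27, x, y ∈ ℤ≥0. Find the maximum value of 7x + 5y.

(x,y)=(2,0) is feasible, giving 14.
(x,y)=(1,1) is feasible, giving 12.
(x,y)=(1,0) is feasible, giving 7.
No feasible integer point exceeds 14.

14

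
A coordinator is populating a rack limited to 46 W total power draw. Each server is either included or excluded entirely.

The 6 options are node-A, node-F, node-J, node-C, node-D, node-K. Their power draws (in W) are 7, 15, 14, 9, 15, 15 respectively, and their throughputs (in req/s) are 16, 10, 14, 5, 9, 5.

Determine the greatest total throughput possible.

45

Allowing fractional choices, the relaxed optimum would be about 46.0, but servers are indivisible.
node-A + node-J + node-C + node-D: power draw 7 + 14 + 9 + 15 = 45 ≤ 46, throughput 16 + 14 + 5 + 9 = 44.
node-A + node-F + node-J + node-C: power draw 7 + 15 + 14 + 9 = 45 ≤ 46, throughput 16 + 10 + 14 + 5 = 45.
node-A + node-F + node-J: power draw 7 + 15 + 14 = 36 ≤ 46, throughput 16 + 10 + 14 = 40.
Best is node-A, node-F, node-J, and node-C with total throughput 45.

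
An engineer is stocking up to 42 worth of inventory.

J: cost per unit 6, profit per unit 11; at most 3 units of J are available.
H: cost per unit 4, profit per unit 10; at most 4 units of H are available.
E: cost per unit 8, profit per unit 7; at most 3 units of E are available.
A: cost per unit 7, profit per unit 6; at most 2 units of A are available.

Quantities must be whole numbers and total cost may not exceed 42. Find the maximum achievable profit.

3×J, 4×H, and 1×A: cost 41 ≤ 42, profit 3·11 + 4·10 + 1·6 = 79.
3×J, 4×H, and 1×E: cost 42 ≤ 42, profit 3·11 + 4·10 + 1·7 = 80.
Best is 80.

80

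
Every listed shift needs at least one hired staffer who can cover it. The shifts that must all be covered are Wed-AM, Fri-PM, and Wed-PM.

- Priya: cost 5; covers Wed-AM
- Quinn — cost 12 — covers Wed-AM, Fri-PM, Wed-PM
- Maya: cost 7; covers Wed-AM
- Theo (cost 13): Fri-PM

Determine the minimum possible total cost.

Quinn alone covers Wed-AM, Fri-PM, Wed-PM — every shift.
Total cost: 12.
No cover costs less than 12.

12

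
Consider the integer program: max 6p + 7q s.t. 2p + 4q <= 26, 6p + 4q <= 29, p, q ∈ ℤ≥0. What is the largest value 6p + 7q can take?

(p,q)=(0,6): 2·0+4·6=24≤26, 6·0+4·6=24≤29, objective 42.
(p,q)=(1,5): 2·1+4·5=22≤26, 6·1+4·5=26≤29, objective 41.
(p,q)=(0,5): 2·0+4·5=20≤26, 6·0+4·5=20≤29, objective 35.
No feasible integer point exceeds 42.

42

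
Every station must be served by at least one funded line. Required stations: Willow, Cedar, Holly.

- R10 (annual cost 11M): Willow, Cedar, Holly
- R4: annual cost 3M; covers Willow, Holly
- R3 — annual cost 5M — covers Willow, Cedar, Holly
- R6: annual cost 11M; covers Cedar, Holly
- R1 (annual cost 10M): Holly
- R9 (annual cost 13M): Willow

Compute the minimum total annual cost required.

5

The greedy cost-per-new-station heuristic would pick R4 and R3 for 8, but a cheaper cover exists.
R3 alone covers Willow, Cedar, Holly — every station.
Total annual cost: 5.
No cover costs less than 5.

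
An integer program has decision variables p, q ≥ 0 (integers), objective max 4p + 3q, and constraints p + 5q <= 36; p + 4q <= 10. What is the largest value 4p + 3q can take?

(p,q)=(10,0): 1·10+5·0=10≤36, 1·10+4·0=10≤10, objective 40.
(p,q)=(9,0): 1·9+5·0=9≤36, 1·9+4·0=9≤10, objective 36.
No feasible integer point exceeds 40.

40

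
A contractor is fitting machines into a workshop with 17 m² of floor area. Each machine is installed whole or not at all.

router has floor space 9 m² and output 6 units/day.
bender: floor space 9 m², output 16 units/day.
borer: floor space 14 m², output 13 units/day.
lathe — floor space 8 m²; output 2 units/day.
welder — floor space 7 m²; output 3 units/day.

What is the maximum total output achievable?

19

bender + welder: floor space 9 + 7 = 16 ≤ 17, output 16 + 3 = 19.
bender + lathe: floor space 9 + 8 = 17 ≤ 17, output 16 + 2 = 18.
bender: floor space 9 ≤ 17, output 16.
Best is bender and welder with total output 19.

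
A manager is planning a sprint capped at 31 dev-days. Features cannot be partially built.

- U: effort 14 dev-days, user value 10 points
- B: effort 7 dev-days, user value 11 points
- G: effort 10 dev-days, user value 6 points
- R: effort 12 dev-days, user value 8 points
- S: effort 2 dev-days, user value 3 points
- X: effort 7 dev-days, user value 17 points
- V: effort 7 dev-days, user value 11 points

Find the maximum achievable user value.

Treat it as a binary knapsack problem.
Take B, G, X, and V: effort 7 + 10 + 7 + 7 = 31 ≤ 31, user value 11 + 6 + 17 + 11 = 45.
No other feasible combination does better.

45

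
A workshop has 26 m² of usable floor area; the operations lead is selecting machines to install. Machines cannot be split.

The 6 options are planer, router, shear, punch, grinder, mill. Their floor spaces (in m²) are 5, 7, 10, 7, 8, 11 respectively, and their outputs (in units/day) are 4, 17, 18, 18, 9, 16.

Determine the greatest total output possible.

shear + punch + grinder: floor space 10 + 7 + 8 = 25 ≤ 26, output 18 + 18 + 9 = 45.
router + punch + mill: floor space 7 + 7 + 11 = 25 ≤ 26, output 17 + 18 + 16 = 51.
router + shear + punch: floor space 7 + 10 + 7 = 24 ≤ 26, output 17 + 18 + 18 = 53.
Best is router, shear, and punch with total output 53.

53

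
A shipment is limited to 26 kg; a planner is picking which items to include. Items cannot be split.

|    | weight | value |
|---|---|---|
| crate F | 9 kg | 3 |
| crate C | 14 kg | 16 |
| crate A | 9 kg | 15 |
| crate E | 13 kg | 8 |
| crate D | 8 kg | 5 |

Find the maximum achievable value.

crate A + crate E: weight 9 + 13 = 22 ≤ 26, value 15 + 8 = 23.
crate C + crate A: weight 14 + 9 = 23 ≤ 26, value 16 + 15 = 31.
crate F + crate A + crate D: weight 9 + 9 + 8 = 26 ≤ 26, value 3 + 15 + 5 = 23.
Best is crate C and crate A with total value 31.

31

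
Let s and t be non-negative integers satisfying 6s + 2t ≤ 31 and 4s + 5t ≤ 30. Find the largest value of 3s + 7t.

(s,t)=(0,6): 6·0+2·6=12≤31, 4·0+5·6=30≤30, objective 42.
(s,t)=(1,5): 6·1+2·5=16≤31, 4·1+5·5=29≤30, objective 38.
Maximum is 42 at (s,t)=(0,6).

42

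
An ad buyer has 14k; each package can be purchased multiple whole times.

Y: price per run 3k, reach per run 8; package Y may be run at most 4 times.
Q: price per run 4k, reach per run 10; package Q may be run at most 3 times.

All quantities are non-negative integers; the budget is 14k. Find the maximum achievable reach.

36

This is a bounded integer knapsack.
3×Y and 1×Q: price 13 ≤ 14, reach 3·8 + 1·10 = 34.
2×Y and 2×Q: price 14 ≤ 14, reach 2·8 + 2·10 = 36.
Best is 36.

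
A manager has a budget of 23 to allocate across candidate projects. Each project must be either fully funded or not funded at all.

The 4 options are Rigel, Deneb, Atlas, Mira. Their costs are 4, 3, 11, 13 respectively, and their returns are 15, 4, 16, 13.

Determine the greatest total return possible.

35

Treat it as a binary knapsack problem.
Allowing fractional choices, the relaxed optimum would be about 40.0, but projects are indivisible.
Rigel + Deneb + Atlas: cost 4 + 3 + 11 = 18 ≤ 23, return 15 + 4 + 16 = 35.
Rigel + Deneb + Mira: cost 4 + 3 + 13 = 20 ≤ 23, return 15 + 4 + 13 = 32.
Rigel + Atlas: cost 4 + 11 = 15 ≤ 23, return 15 + 16 = 31.
Best is Rigel, Deneb, and Atlas with total return 35.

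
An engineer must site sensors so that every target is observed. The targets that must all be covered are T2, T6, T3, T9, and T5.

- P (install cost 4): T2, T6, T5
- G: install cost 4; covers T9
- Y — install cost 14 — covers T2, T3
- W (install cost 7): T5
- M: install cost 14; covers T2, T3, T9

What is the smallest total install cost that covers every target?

18

Choose P and M: together they cover T2, T6, T3, T9, T5 — every target.
Total install cost: 4 + 14 = 18.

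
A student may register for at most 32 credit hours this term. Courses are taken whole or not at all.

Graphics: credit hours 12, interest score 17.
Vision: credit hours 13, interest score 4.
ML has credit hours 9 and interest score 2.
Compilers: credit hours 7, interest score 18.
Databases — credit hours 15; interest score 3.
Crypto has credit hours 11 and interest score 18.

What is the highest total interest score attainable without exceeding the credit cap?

53

Treat it as a binary knapsack problem.
Allowing fractional choices, the relaxed optimum would be about 53.6, but courses are indivisible.
Graphics + Vision + Compilers: credit hours 12 + 13 + 7 = 32 ≤ 32, interest score 17 + 4 + 18 = 39.
Vision + Compilers + Crypto: credit hours 13 + 7 + 11 = 31 ≤ 32, interest score 4 + 18 + 18 = 40.
Graphics + Compilers + Crypto: credit hours 12 + 7 + 11 = 30 ≤ 32, interest score 17 + 18 + 18 = 53.
Best is Graphics, Compilers, and Crypto with total interest score 53.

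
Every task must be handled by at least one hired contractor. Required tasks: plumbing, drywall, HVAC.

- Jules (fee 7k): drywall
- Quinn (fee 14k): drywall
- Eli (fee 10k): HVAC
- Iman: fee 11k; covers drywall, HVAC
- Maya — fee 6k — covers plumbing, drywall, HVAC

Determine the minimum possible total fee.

6

This is an integer covering problem.
Maya alone covers plumbing, drywall, HVAC — every task.
Total fee: 6.
No cover costs less than 6.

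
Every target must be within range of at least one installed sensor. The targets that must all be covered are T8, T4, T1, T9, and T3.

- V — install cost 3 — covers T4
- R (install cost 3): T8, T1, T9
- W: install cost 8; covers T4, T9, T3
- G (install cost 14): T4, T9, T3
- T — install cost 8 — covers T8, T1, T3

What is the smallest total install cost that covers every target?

11

The greedy cost-per-new-target heuristic would pick R, V, and W for 14, but a cheaper cover exists.
Choose R and W: together they cover T8, T4, T1, T9, T3 — every target.
Total install cost: 3 + 8 = 11.
No cover costs less than 11.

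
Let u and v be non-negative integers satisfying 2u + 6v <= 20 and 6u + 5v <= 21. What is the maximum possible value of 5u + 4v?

17

Relaxing integrality, the LP optimum is 17.50 at (u,v) = (3.5, 0), which is not an integer point.
(u,v)=(1,3): 2·1+6·3=20≤20, 6·1+5·3=21≤21, objective 17.
(u,v)=(3,0): 2·3+6·0=6≤20, 6·3+5·0=18≤21, objective 15.
Maximum is 17 at (u,v)=(1,3).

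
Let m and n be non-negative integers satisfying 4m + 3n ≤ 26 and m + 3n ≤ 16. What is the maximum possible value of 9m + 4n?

Relaxing integrality, the LP optimum is 58.50 at (m,n) = (6.5, 0), which is not an integer point.
(m,n)=(6,0): 4·6+3·0=24≤26, 1·6+3·0=6≤16, objective 54.
(m,n)=(5,1): 4·5+3·1=23≤26, 1·5+3·1=8≤16, objective 49.
No feasible integer point exceeds 54.

54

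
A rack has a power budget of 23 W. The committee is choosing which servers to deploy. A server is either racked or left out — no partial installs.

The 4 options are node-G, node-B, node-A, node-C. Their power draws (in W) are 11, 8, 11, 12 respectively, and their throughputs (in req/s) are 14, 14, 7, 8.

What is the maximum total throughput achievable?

28

This is an integer program with binary decision variables.
node-G + node-C: power draw 11 + 12 = 23 ≤ 23, throughput 14 + 8 = 22.
node-G + node-B: power draw 11 + 8 = 19 ≤ 23, throughput 14 + 14 = 28.
node-B + node-C: power draw 8 + 12 = 20 ≤ 23, throughput 14 + 8 = 22.
Best is node-G and node-B with total throughput 28.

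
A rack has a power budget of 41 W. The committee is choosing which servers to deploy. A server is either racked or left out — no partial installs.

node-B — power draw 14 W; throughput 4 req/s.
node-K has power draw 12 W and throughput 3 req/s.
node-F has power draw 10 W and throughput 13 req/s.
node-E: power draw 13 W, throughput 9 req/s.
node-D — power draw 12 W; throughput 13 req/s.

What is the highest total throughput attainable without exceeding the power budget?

35

This is an integer program with binary decision variables.
node-F + node-E + node-D: power draw 10 + 13 + 12 = 35 ≤ 41, throughput 13 + 9 + 13 = 35.
node-B + node-F + node-D: power draw 14 + 10 + 12 = 36 ≤ 41, throughput 4 + 13 + 13 = 30.
Best is node-F, node-E, and node-D with total throughput 35.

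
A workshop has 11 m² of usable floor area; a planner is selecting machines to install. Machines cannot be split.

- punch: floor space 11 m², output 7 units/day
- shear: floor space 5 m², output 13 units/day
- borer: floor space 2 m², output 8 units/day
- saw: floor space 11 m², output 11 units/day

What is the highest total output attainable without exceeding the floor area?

21

Treat it as a binary knapsack problem.
Take shear and borer: floor space 5 + 2 = 7 ≤ 11, output 13 + 8 = 21.
No other feasible combination does better.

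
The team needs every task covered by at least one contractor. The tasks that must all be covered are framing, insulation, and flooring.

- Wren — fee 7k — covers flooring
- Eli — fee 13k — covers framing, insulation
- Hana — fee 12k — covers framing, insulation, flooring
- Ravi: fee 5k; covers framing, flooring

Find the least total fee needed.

12

This is a weighted set-cover instance.
The greedy cost-per-new-task heuristic would pick Ravi and Hana for 17, but a cheaper cover exists.
Hana alone covers framing, insulation, flooring — every task.
Total fee: 12.
No cover costs less than 12.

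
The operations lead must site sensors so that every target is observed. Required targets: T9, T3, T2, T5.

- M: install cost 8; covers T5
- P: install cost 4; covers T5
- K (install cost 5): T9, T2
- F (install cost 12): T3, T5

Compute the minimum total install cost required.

17

The greedy cost-per-new-target heuristic would pick K, P, and F for 21, but a cheaper cover exists.
Choose K and F: together they cover T9, T3, T2, T5 — every target.
Total install cost: 5 + 12 = 17.
No cover costs less than 17.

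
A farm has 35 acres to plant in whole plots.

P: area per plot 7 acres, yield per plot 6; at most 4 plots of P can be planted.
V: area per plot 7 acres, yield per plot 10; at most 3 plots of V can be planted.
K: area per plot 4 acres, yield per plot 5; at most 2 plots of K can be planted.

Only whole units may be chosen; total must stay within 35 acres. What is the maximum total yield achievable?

Take 2×P and 3×V: area 35 ≤ 35, yield 2·6 + 3·10 = 42.
V has the best ratio (10/7) and is taken to its limit of 3; remaining capacity is filled optimally with the others.

42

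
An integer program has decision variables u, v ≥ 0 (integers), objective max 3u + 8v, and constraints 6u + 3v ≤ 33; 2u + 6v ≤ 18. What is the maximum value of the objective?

The continuous relaxation peaks at (4.8, 1.4) with value 25.60; rounding to a feasible lattice point costs some objective.
(u,v)=(3,2) is feasible, giving 25.
(u,v)=(5,1) is feasible, giving 23.
(u,v)=(2,2) is feasible, giving 22.
The best lattice point is (3,2), giving 25.

25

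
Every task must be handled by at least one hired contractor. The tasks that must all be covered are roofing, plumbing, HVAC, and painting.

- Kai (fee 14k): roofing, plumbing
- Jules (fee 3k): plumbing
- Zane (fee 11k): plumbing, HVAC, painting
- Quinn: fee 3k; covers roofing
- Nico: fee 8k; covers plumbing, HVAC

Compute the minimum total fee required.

The greedy cost-per-new-task heuristic would pick Jules, Quinn, and Zane for 17, but a cheaper cover exists.
Choose Zane and Quinn: together they cover roofing, plumbing, HVAC, painting — every task.
Total fee: 11 + 3 = 14.
No cover costs less than 14.

14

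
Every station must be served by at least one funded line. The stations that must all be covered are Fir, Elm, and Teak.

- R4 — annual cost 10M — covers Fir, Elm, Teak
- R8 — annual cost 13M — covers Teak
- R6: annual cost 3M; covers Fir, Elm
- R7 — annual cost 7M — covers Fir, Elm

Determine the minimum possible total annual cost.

10

R4 alone covers Fir, Elm, Teak — every station.
Total annual cost: 10.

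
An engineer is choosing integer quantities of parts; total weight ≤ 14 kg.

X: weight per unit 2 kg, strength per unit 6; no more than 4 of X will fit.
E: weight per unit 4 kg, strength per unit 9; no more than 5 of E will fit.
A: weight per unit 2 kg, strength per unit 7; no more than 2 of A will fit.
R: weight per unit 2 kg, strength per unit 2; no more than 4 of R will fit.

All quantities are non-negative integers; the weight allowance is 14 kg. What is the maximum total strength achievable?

41

Take 3×X, 1×E, and 2×A: weight 14 ≤ 14, strength 3·6 + 1·9 + 2·7 = 41.
A has the best ratio (7/2) and is taken to its limit of 2; remaining capacity is filled optimally with the others.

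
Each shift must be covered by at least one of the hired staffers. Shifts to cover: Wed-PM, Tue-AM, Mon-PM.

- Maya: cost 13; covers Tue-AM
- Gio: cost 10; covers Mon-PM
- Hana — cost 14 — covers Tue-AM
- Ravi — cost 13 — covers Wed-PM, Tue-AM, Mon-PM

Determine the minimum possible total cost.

Ravi alone covers Wed-PM, Tue-AM, Mon-PM — every shift.
Total cost: 13.
No cover costs less than 13.

13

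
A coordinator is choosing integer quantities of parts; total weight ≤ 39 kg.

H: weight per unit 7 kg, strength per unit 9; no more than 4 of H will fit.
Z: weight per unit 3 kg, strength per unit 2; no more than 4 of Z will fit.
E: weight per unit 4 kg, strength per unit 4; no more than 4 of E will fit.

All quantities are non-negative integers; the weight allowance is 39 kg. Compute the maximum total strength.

46

4×H, 1×Z, and 2×E: weight 39 ≤ 39, strength 4·9 + 1·2 + 2·4 = 46.
4×H and 2×E: weight 36 ≤ 39, strength 4·9 + 2·4 = 44.
Best is 46.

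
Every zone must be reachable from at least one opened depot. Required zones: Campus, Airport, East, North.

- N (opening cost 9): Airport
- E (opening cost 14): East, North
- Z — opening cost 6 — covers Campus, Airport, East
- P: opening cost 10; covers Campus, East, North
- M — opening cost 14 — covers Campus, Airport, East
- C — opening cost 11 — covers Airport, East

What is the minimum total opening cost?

16

Choose Z and P: together they cover Campus, Airport, East, North — every zone.
Total opening cost: 6 + 10 = 16.
No cover costs less than 16.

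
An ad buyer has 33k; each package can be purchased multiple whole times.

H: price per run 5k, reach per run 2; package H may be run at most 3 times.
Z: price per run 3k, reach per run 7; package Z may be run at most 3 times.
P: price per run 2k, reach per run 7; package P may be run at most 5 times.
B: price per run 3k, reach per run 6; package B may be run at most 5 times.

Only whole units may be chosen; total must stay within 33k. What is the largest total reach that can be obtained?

This is a bounded integer knapsack.
3×Z, 5×P, and 4×B: price 31 ≤ 33, reach 3·7 + 5·7 + 4·6 = 80.
2×Z, 5×P, and 5×B: price 31 ≤ 33, reach 2·7 + 5·7 + 5·6 = 79.
Best is 80.

80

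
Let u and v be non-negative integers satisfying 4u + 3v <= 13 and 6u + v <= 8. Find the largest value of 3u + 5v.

The continuous relaxation peaks at (0, 4.33) with value 21.67; rounding to a feasible lattice point costs some objective.
(u,v)=(0,4): 4·0+3·4=12≤13, 6·0+1·4=4≤8, objective 20.
(u,v)=(0,3): 4·0+3·3=9≤13, 6·0+1·3=3≤8, objective 15.
The best lattice point is (0,4), giving 20.

20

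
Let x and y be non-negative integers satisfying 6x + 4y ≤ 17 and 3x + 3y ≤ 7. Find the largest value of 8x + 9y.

18

(x,y)=(0,2): 6·0+4·2=8≤17, 3·0+3·2=6≤7, objective 18.
(x,y)=(1,1): 6·1+4·1=10≤17, 3·1+3·1=6≤7, objective 17.
(x,y)=(0,1): 6·0+4·1=4≤17, 3·0+3·1=3≤7, objective 9.
Maximum is 18 at (x,y)=(0,2).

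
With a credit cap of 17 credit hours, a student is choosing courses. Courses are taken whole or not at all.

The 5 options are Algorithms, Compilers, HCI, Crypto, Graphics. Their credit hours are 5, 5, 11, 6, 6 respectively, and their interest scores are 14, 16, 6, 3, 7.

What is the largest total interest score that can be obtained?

This is an integer program with binary decision variables.
Take Algorithms, Compilers, and Graphics: credit hours 5 + 5 + 6 = 16 ≤ 17, interest score 14 + 16 + 7 = 37.
No other feasible combination does better.

37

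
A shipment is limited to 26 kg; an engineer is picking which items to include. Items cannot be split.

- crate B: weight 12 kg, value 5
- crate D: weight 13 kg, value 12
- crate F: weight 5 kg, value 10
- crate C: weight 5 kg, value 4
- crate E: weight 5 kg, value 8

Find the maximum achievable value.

30

This is a 0-1 knapsack instance.
Allowing fractional choices, the relaxed optimum would be about 32.4, but items are indivisible.
crate D + crate F + crate C: weight 13 + 5 + 5 = 23 ≤ 26, value 12 + 10 + 4 = 26.
crate D + crate F + crate E: weight 13 + 5 + 5 = 23 ≤ 26, value 12 + 10 + 8 = 30.
crate D + crate C + crate E: weight 13 + 5 + 5 = 23 ≤ 26, value 12 + 4 + 8 = 24.
Best is crate D, crate F, and crate E with total value 30.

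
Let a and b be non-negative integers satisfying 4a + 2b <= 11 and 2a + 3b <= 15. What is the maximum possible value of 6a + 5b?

(a,b)=(0,5): 4·0+2·5=10≤11, 2·0+3·5=15≤15, objective 25.
(a,b)=(1,3): 4·1+2·3=10≤11, 2·1+3·3=11≤15, objective 21.
Maximum is 25 at (a,b)=(0,5).

25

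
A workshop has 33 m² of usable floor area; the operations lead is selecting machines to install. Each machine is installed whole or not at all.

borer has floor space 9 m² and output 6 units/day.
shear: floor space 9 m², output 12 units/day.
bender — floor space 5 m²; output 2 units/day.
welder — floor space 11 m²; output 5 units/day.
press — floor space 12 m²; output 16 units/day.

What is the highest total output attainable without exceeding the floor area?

Take borer, shear, and press: floor space 9 + 9 + 12 = 30 ≤ 33, output 6 + 12 + 16 = 34.
No other feasible combination does better.

34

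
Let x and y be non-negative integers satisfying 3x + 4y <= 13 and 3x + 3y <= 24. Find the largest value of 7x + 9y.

30

Relaxing integrality, the LP optimum is 30.33 at (x,y) = (4.33, 0), which is not an integer point.
(x,y)=(3,1): 3·3+4·1=13≤13, 3·3+3·1=12≤24, objective 30.
(x,y)=(4,0): 3·4+4·0=12≤13, 3·4+3·0=12≤24, objective 28.
(x,y)=(2,1): 3·2+4·1=10≤13, 3·2+3·1=9≤24, objective 23.
No feasible integer point exceeds 30.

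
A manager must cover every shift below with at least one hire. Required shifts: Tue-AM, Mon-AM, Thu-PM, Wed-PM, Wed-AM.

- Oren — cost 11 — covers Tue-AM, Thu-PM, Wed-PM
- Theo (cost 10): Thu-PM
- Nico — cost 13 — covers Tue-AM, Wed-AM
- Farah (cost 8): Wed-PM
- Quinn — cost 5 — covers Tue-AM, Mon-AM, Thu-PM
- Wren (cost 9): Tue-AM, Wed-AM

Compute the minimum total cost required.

Choose Farah, Quinn, and Wren: together they cover Tue-AM, Mon-AM, Thu-PM, Wed-PM, Wed-AM — every shift.
Total cost: 8 + 5 + 9 = 22.
No cover costs less than 22.

22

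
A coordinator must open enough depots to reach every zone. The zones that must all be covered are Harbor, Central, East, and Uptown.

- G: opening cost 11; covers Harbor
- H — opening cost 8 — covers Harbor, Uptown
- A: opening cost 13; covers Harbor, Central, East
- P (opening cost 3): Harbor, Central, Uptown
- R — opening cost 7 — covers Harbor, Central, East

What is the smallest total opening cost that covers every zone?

Choose P and R: together they cover Harbor, Central, East, Uptown — every zone.
Total opening cost: 3 + 7 = 10.
No cover costs less than 10.

10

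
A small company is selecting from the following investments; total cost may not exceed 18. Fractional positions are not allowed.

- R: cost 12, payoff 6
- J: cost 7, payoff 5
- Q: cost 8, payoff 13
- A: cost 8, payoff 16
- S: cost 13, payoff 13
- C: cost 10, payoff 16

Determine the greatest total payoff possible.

Treat it as a binary knapsack problem.
Allowing fractional choices, the relaxed optimum would be about 32.2, but investments are indivisible.
Q + C: cost 8 + 10 = 18 ≤ 18, payoff 13 + 16 = 29.
Q + A: cost 8 + 8 = 16 ≤ 18, payoff 13 + 16 = 29.
A + C: cost 8 + 10 = 18 ≤ 18, payoff 16 + 16 = 32.
Best is A and C with total payoff 32.

32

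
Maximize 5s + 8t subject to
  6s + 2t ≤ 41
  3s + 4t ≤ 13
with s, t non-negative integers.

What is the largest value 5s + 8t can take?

24

Relaxing integrality, the LP optimum is 26.00 at (s,t) = (0, 3.25), which is not an integer point.
(s,t)=(0,3): 6·0+2·3=6≤41, 3·0+4·3=12≤13, objective 24.
(s,t)=(1,2): 6·1+2·2=10≤41, 3·1+4·2=11≤13, objective 21.
(s,t)=(0,2): 6·0+2·2=4≤41, 3·0+4·2=8≤13, objective 16.
No feasible integer point exceeds 24.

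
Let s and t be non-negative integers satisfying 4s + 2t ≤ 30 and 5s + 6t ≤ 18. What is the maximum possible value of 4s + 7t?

21

(s,t)=(0,3): 4·0+2·3=6≤30, 5·0+6·3=18≤18, objective 21.
(s,t)=(1,2): 4·1+2·2=8≤30, 5·1+6·2=17≤18, objective 18.
Maximum is 21 at (s,t)=(0,3).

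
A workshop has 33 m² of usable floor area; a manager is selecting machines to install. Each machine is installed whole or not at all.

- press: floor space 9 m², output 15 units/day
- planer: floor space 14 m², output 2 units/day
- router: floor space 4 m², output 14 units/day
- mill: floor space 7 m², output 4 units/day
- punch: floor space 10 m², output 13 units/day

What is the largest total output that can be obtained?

46

Allowing fractional choices, the relaxed optimum would be about 46.4, but machines are indivisible.
press + router + mill: floor space 9 + 4 + 7 = 20 ≤ 33, output 15 + 14 + 4 = 33.
press + router + punch: floor space 9 + 4 + 10 = 23 ≤ 33, output 15 + 14 + 13 = 42.
press + router + mill + punch: floor space 9 + 4 + 7 + 10 = 30 ≤ 33, output 15 + 14 + 4 + 13 = 46.
Best is press, router, mill, and punch with total output 46.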